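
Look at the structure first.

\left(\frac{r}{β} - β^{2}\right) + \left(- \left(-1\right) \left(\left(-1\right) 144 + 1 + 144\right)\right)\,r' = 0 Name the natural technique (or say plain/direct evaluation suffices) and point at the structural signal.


Method: a linear integrating factor — the unknown enters only to the first power against a nonzero forcing term — the integrating-factor template applies directly.


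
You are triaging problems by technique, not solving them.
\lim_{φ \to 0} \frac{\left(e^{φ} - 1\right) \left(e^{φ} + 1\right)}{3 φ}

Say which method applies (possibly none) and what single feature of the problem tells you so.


Method: l'Hôpital's rule (0/0) — substituting 0 gives 0 over 0; differentiate top and bottom once and re-evaluate. A first-order expansion at the point is an equally standard path; the rule packages it.


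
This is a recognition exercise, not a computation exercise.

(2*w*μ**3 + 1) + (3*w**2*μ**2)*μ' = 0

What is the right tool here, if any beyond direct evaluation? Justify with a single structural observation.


Diagnosis: the exact-equation method — this form is already the differential of something: the matching mixed partials of 2*w*μ**3 + 1 and 3*w**2*μ**2 prove it.


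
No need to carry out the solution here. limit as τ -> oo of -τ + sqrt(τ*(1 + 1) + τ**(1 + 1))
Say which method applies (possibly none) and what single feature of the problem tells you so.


Method: conjugate multiplication — two divergent pieces with a minus sign between them and a radical in the mix: rationalize sqrt(τ*(1 + 1) + τ**(1 + 1)) - τ before any limit law applies.


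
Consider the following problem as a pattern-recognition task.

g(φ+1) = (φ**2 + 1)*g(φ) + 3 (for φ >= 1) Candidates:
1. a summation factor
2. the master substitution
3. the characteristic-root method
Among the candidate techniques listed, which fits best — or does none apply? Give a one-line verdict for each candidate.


Technique: a summation factor — rescale the sequence by the product of the weights φ**2 + 1 so far — the recurrence collapses to a plain running sum.
- a summation factor: applies; the problem has the shape this method handles.
- the master substitution: no fixed divisor shrinks the index between calls.
- the characteristic-root method: an index-dependent weight blocks the pure exponential ansatz.


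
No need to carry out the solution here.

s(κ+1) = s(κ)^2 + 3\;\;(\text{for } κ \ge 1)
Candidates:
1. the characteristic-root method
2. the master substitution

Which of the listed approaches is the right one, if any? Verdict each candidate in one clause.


Method: no special technique — each new value is a nonlinear function of earlier ones — scaling arguments and superposition both fail.
- the characteristic-root method — the recursion is nonlinear in the sequence values, so no linear-modes ansatz applies.
- the master substitution: with no divided-index recursive call, reindexing by powers of a base buys nothing.


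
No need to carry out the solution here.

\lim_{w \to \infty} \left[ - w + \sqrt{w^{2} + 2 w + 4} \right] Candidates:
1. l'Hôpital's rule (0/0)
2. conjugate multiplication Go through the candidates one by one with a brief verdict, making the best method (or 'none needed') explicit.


Method: conjugate multiplication — \sqrt{w^{2} + 2 w + 4} and w both blow up, but their difference is tame once the conjugate rationalizes it.
- l'Hôpital's rule (0/0): substitution produces ∞ − ∞ rather than a vanishing quotient; the rule needs a 0/0 ratio to act on.
- conjugate multiplication: yes, a natural case for it.


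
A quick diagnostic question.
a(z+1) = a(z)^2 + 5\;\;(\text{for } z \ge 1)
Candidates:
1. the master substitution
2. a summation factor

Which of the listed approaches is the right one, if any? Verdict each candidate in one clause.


Method: no special technique — the new term depends nonlinearly on the old ones, which disqualifies every superposition-based technique.
- the master substitution — there is no divide-the-index recursive argument.
- a summation factor — no summation factor applies — the rule is not linear in the sequence values.


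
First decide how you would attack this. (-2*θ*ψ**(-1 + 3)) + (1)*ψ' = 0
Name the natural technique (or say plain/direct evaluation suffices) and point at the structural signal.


Best approach: separation of variables — all dependence on the two variables factors apart, the defining separable shape.


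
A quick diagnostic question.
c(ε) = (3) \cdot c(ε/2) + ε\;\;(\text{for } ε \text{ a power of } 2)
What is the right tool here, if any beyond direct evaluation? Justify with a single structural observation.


Method: the master substitution — treat m = log base 2 of ε as the new clock: one recursion step advances m by one while ε scales by 2.


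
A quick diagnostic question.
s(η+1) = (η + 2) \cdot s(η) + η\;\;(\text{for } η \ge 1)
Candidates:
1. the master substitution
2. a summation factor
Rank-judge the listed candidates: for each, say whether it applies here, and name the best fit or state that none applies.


Diagnosis: a summation factor — rescale the sequence by the product of the weights η + 2 so far — the recurrence collapses to a plain running sum.
- the master substitution: the recursion steps by a constant offset, so exponential reindexing is pointless.
- a summation factor: applies; the problem has the shape this method handles.


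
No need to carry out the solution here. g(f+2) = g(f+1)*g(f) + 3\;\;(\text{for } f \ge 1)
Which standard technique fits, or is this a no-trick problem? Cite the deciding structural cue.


Technique: no special technique — the update rule curves (it is not linear in the unknown sequence), so no superposition-based closed form attaches — iterate or study it directly.


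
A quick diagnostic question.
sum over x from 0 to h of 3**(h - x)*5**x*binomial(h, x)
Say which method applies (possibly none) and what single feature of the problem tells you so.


Verdict: the binomial theorem — the summand is term x of a binomial expansion in 5 and 3; the whole sum is a single power.


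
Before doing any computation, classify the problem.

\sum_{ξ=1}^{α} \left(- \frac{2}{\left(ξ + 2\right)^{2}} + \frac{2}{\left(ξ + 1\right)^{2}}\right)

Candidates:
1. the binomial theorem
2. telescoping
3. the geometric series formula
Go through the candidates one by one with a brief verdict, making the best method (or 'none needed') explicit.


Best approach: telescoping — the summand is built as \frac{2}{\left(ξ + 1\right)^{2}} minus its own successor — adjacent terms annihilate down the line.
- the binomial theorem: the terms do not reassemble into a binomial power.
- telescoping: yes, a natural case for it.
- the geometric series formula: the term-to-term ratio changes with the index, so the geometric formula cannot close it.


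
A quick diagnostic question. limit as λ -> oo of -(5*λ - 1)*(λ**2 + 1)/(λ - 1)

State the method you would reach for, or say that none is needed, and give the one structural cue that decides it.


Best approach: dominant-term comparison — at large λ only the top-degree terms survive; compare the leading terms and the limit falls out. As a single quotient, the ∞/∞ shape would yield to repeated differentiation as well — the growth comparison gets there in one look.


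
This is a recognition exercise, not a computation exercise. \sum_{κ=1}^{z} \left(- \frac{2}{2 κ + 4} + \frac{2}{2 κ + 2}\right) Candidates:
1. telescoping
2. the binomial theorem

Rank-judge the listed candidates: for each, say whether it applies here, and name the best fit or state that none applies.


Method: telescoping — a difference of consecutive values of one function (\frac{2}{2 κ + 2} at one index and the next) — telescoping by construction.
- telescoping — a fit — the right tool for this form.
- the binomial theorem: no binomial coefficients pair with matched powers.


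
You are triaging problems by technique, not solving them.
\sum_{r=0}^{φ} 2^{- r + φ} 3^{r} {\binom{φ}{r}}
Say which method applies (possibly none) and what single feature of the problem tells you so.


Best approach: the binomial theorem — binomial coefficients against complementary powers of 3 and 2: recognize the binomial expansion and resum.


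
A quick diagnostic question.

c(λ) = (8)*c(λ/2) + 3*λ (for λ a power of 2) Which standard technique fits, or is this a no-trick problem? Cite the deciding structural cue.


Technique: the master substitution — index division is the fingerprint: λ/2 in the recursive call means substitute λ = 2^m.


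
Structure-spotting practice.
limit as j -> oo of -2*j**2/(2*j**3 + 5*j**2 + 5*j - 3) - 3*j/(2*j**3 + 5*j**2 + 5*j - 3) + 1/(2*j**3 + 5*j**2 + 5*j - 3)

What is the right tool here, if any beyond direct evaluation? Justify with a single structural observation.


Method: dominant-term comparison — as j grows, only the highest-degree terms matter — compare leading terms and read the limit off. l'Hôpital's at-infinity variant applies to the expression viewed as a single quotient; the leading-term comparison is the direct route.


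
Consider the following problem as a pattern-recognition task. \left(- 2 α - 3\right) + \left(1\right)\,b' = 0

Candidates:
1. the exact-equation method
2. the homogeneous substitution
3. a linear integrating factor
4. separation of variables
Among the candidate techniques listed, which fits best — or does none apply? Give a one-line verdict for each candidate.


Method: no special technique — solved for the derivative, b never appears on the right — this is a direct integration in α, not a differential-equations problem at heart.
- the exact-equation method: with the unknown absent from both coefficients, the cross-partial test holds emptily — nothing for the exact method to work on.
- the homogeneous substitution: the ratio of the variables does not determine the slope.
- a linear integrating factor — the linear template holds only trivially here (the unknown is absent, so the coefficient is zero) — the method is not the natural label.
- separation of variables: any separation here is vacuous (nothing depends on the unknown); direct integration is the honest label.


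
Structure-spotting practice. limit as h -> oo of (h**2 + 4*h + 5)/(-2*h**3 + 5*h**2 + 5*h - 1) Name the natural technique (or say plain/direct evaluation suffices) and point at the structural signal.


Verdict: dominant-term comparison — divide by the highest power of h present: lower-order terms vanish and the dominant ratio remains. Differentiating the expression as a single quotient would eventually settle it as well; matching dominant growth settles it immediately.


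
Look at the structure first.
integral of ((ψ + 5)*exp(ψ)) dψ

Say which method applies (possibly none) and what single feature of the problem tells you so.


Best approach: integration by parts — a polynomial ψ + 5 against the kernel exp(ψ) is the signature bounded-ladder case for integration by parts.


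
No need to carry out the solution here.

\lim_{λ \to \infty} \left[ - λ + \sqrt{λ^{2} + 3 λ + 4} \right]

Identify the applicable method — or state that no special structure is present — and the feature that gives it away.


Method: conjugate multiplication — the ∞ − ∞ radical form is the exact trigger for the conjugate maneuver.


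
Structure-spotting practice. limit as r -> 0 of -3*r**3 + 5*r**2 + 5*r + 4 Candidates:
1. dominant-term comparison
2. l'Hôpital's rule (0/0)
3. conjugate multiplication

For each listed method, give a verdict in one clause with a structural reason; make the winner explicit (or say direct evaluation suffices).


Best approach: no special technique — the expression is continuous at 0 — substitute and evaluate; no indeterminate form appears.
- dominant-term comparison — this limit is not decided by comparing polynomial growth at infinity.
- l'Hôpital's rule (0/0): substituting the point produces a determinate value, not a 0 over 0 clash.
- conjugate multiplication — the conjugate move applies to radical differences, which this is not.


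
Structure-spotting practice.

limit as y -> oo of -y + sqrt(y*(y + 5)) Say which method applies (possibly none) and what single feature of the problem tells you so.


Best approach: conjugate multiplication — the difference sqrt(y*(y + 5)) - y is an ∞ − ∞ stalemate; its conjugate partner breaks the tie.


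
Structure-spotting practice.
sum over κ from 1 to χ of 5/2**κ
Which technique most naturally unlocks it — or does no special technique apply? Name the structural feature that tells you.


Method: the geometric series formula — consecutive terms stand in a fixed index-free ratio — the geometric sum formula closes it.


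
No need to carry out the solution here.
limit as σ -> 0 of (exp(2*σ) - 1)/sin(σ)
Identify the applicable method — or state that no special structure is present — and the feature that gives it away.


Verdict: l'Hôpital's rule (0/0) — substituting 0 gives 0 over 0; differentiate top and bottom once and re-evaluate. The standard small-argument limits would also carry it; the rule is the systematic route.


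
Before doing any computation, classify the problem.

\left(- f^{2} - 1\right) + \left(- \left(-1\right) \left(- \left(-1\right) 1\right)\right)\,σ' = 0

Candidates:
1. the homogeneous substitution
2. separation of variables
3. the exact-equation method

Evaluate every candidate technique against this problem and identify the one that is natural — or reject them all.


Best approach: no special technique — the slope is a function of f alone, so integrate both sides directly.
- the homogeneous substitution: the ratio substitution does not collapse this equation.
- separation of variables: separation is only trivially available — with the unknown absent from the slope this is a direct integration, not a separation problem.
- the exact-equation method — with the unknown absent from both coefficients, the cross-partial test holds emptily — nothing for the exact method to work on.


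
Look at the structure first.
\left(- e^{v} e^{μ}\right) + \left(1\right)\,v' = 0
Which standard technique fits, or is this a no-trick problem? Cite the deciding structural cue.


Method: separation of variables — solved for the derivative, the right side splits multiplicatively into a function of each variable alone — divide and integrate each side.


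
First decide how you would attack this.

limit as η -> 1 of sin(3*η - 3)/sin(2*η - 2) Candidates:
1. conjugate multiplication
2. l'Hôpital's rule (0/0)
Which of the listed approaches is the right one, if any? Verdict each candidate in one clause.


Verdict: l'Hôpital's rule (0/0) — the 0/0 form at 1 is the signature situation for l'Hôpital's rule. One could equally expand both pieces locally and compare leading terms; the rule does that in one stroke.
- conjugate multiplication: rationalization has no target — no divergent radical difference appears.
- l'Hôpital's rule (0/0): applicable, and directly so.


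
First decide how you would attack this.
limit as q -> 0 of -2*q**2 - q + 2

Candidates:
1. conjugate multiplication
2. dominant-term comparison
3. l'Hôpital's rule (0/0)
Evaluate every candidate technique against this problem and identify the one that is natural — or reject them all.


Diagnosis: no special technique — no vanishing denominator and no indeterminate clash at the point — evaluation is immediate.
- conjugate multiplication — there are no radicals in tension whose conjugate would simplify matters.
- dominant-term comparison — no dominant-degree comparison decides it.
- l'Hôpital's rule (0/0) — substituting the point produces a determinate value, not a 0 over 0 clash.


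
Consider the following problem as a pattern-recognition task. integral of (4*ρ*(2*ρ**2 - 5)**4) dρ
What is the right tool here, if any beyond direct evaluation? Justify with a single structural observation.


Technique: u-substitution — read it as f(2*ρ**2 - 5) times a constant multiple of d(2*ρ**2 - 5): one substitution, u = 2*ρ**2 - 5, finishes it. A patient expand-and-integrate also lands it; recognizing the inner expression is the shortcut.


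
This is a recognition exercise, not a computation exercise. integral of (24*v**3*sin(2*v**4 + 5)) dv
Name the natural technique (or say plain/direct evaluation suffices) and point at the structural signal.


Diagnosis: u-substitution — read it as f(2*v**4 + 5) times a constant multiple of d(2*v**4 + 5): one substitution, u = 2*v**4 + 5, finishes it.


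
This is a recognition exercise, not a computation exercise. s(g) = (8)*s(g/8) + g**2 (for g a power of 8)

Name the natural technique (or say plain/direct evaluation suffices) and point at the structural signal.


Best approach: the master substitution — recursion at g/8 is multiplicative in the index; logarithmic reindexing via g = 8^m linearizes it.


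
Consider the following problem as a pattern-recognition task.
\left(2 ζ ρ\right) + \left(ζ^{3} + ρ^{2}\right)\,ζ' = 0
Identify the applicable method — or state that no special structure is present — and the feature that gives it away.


Diagnosis: the exact-equation method — equality of cross partials is the green light — assemble the potential function term by term.


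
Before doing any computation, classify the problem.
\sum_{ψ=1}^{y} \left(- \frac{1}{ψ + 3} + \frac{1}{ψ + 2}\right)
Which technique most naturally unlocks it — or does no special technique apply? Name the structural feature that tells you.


Diagnosis: telescoping — the summand is built as \frac{1}{ψ + 2} minus its own successor — adjacent terms annihilate down the line.


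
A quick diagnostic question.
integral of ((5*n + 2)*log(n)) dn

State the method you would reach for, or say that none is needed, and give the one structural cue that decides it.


Technique: integration by parts — choose u = log(n): one derivative turns the logarithm algebraic, and the remaining factor 5*n + 2 integrates term by term under the power rule.


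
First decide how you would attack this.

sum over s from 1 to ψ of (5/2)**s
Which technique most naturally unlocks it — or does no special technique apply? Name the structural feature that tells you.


Technique: the geometric series formula — each summand is the previous one scaled by 5/2; that constant multiplier is itself the geometric structure.


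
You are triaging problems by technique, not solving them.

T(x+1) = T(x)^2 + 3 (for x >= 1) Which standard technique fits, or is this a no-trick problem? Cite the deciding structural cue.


Technique: no special technique — a nonlinear dependence on earlier terms breaks linearity, and with it every superposition-based closed form.


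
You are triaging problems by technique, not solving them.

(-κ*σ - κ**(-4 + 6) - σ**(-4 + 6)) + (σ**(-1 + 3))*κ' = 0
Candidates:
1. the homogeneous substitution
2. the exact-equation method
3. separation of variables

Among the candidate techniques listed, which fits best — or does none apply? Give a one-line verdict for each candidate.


Best approach: the homogeneous substitution — scaling σ and κ together leaves the slope fixed — it depends only on κ/σ, so substitute the ratio.
- the homogeneous substitution — applicable, and directly so.
- the exact-equation method — exactness fails on the nose — the mixed partials do not match.
- separation of variables — the two dependences do not factor apart.


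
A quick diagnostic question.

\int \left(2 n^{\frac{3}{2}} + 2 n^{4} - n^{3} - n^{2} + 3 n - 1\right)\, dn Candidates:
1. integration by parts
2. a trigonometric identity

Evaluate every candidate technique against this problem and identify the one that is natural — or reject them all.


Technique: no special technique — nothing composite, nothing rational, nothing trigonometric — each constant-multiple power of n integrates by the power rule alone.
- integration by parts — the nonconstant-polynomial-times-standard-kernel pattern (an exp, sine, cosine, or logarithm partner) is absent.
- a trigonometric identity — there is no trigonometric structure at all — the integrand carries no sine or cosine to rewrite.


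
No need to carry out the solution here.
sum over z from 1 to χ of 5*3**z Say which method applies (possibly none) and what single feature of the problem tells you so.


Best approach: the geometric series formula — each summand is the previous one scaled by 3; that constant multiplier is itself the geometric structure.


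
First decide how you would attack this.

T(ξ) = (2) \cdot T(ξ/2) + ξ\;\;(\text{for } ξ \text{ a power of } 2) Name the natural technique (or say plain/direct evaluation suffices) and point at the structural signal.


Verdict: the master substitution — the argument contracts 2-fold per step: reindex ξ exponentially and solve the linear recurrence in the new index.


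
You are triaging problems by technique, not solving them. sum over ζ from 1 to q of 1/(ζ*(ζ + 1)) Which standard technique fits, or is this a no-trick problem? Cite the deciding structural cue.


Best approach: telescoping — the denominator's roots in 1/(ζ*(ζ + 1)) sit an integer apart: decomposition produces a self-cancelling chain.


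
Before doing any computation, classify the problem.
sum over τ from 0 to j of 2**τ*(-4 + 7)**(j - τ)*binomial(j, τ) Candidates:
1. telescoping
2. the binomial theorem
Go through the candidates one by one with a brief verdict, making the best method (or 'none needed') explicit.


Method: the binomial theorem — the binomial coefficients weight matched powers of 2 and (-4 + 7), which is exactly the expansion of a binomial power.
- telescoping: the summand is not presented as a shifted difference — a telescoping rewrite may exist, but the displayed structure does not offer one.
- the binomial theorem — applicable, and directly so.


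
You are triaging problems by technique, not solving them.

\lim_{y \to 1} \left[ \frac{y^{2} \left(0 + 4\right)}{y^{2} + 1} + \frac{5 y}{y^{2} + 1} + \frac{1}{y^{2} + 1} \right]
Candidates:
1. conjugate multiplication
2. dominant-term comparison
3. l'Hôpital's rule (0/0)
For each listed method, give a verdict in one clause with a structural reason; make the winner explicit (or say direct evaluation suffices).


Best approach: no special technique — no vanishing denominator and no indeterminate clash at the point — evaluation is immediate.
- conjugate multiplication: there is no infinity-minus-infinity radical difference to rationalize.
- dominant-term comparison: no ranking of term growth rates resolves the limit here.
- l'Hôpital's rule (0/0): evaluation at the point is determinate, so the rule has nothing to repair.


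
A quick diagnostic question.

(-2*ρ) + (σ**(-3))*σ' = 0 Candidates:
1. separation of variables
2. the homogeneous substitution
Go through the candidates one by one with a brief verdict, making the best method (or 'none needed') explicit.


Method: separation of variables — separating collects all σ-dependence with the derivative and leaves all ρ-dependence opposite: variables separate.
- separation of variables: yes, a natural case for it.
- the homogeneous substitution — solved for the derivative, the right side changes under joint scaling of the two variables.


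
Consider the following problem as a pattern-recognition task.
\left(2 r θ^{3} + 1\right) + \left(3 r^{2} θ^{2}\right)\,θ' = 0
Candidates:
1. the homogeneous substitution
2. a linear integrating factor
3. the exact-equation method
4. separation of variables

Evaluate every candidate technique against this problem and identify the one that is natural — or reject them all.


Best approach: the exact-equation method — check exactness first: here it holds (2 r θ^{3} + 1, 3 r^{2} θ^{2} have matching cross partials), so no integrating factor is needed.
- the homogeneous substitution: the ratio of the variables does not determine the slope.
- a linear integrating factor: a nonlinear term in the unknown puts this outside the integrating-factor template.
- the exact-equation method — yes — fits the structure here.
- separation of variables: no division isolates the independent variable from the unknown.


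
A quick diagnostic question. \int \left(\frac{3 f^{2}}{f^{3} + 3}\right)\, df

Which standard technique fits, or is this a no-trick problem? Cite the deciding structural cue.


Best approach: u-substitution — a chain-rule shadow: 3 f^{2} alongside a function of f^{3} + 3 means u = f^{3} + 3 unwinds the composition in one step.


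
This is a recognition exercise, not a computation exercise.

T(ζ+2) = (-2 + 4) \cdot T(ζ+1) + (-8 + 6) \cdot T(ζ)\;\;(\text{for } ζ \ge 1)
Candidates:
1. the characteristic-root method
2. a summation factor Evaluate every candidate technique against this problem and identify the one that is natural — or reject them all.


Best approach: the characteristic-root method — the recurrence treats every index alike (constant coefficients, no forcing) — precisely the regime where r^ζ trials close it.
- the characteristic-root method: applicable, and directly so.
- a summation factor — a summation factor telescopes one-step recursions; this one carries higher-order memory.


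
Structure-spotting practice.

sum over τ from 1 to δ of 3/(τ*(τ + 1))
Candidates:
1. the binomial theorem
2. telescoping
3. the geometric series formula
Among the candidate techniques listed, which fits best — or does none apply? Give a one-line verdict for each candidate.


Technique: telescoping — the summand 3/(τ*(τ + 1)) decomposes into fractions whose poles differ by an integer shift — the series collapses.
- the binomial theorem: the terms lack the binomial-coefficient-weighted complementary-power pattern of an expansion.
- telescoping — a fit — the right tool for this form.
- the geometric series formula — consecutive terms are not related by a fixed multiplier.


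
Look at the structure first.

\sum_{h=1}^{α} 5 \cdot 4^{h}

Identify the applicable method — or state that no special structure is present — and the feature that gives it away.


Diagnosis: the geometric series formula — each term is 4 times the previous one, so the geometric-series formula applies directly.


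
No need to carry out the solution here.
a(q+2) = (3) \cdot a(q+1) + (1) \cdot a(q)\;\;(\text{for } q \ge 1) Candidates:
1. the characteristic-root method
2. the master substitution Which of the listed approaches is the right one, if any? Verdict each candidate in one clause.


Verdict: the characteristic-root method — the recurrence is linear and homogeneous with constant coefficients, so the ansatz r^q turns it into a polynomial equation for r.
- the characteristic-root method: yes — fits the structure here.
- the master substitution: the recursive argument is a shift of the index, not a fixed fraction of it.


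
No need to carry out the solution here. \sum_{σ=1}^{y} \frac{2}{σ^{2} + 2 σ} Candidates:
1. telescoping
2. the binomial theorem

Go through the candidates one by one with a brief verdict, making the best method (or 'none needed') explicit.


Verdict: telescoping — split \frac{2}{σ^{2} + 2 σ} by partial fractions and the pieces are one function at shifted arguments — interior terms cancel.
- telescoping — yes — fits the structure here.
- the binomial theorem: no binomial coefficients pair up with complementary powers here.


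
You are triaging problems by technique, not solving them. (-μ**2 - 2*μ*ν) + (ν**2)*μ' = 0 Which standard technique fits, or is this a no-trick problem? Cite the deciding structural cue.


Verdict: the homogeneous substitution — the slope is degree-zero homogeneous: the ratio substitution v = μ/ν collapses it. Rearranged, this also fits the Bernoulli template directly; the homogeneous substitution reads the structure without the rearrangement.


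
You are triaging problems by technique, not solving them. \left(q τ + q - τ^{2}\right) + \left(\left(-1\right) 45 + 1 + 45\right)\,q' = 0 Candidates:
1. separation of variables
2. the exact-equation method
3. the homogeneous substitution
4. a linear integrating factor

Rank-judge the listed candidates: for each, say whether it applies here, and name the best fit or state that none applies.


Technique: a linear integrating factor — linear in the unknown with genuine forcing: multiply through by the exponential of the integrated coefficient and the left side closes into one derivative.
- separation of variables: the two dependences do not factor apart.
- the exact-equation method — no potential function has this form as its differential, as written.
- the homogeneous substitution — solved for the derivative, the right side changes under joint scaling of the two variables.
- a linear integrating factor — a fit — the right tool for this form.


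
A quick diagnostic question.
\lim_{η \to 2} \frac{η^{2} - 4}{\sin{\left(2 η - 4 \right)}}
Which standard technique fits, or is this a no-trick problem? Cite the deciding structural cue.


Technique: l'Hôpital's rule (0/0) — numerator and denominator both vanish at 2 — a genuine 0/0 form, which is exactly when l'Hôpital applies. The standard small-argument limits would also carry it; the rule is the systematic route.


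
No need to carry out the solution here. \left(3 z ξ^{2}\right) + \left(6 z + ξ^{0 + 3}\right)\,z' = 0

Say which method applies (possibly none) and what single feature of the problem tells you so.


Technique: the exact-equation method — equality of cross partials is the green light — assemble the potential function term by term.


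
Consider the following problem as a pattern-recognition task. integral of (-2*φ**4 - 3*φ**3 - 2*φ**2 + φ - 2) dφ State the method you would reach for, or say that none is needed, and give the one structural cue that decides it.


Technique: no special technique — a term-by-term power-rule job in φ; no substitution or rearrangement earns its keep here.


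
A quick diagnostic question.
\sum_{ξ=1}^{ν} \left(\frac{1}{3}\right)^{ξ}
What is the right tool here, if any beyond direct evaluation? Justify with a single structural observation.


Verdict: the geometric series formula — check a ratio of consecutive terms: it is \frac{1}{3}, independent of the index, so the geometric formula closes the sum.


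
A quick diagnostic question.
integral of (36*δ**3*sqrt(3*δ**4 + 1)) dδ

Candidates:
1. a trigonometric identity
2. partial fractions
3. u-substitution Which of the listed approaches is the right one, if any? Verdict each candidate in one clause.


Method: u-substitution — spotting that 36*δ**3 is a constant multiple of the derivative of 3*δ**4 + 1 is the key observation — substitute u = 3*δ**4 + 1 and the integral becomes one-dimensional in u.
- a trigonometric identity: there is no trigonometric structure at all — the integrand carries no sine or cosine to rewrite.
- partial fractions: the expression is not a ratio of polynomials that decomposes further.
- u-substitution: yes, a natural case for it.


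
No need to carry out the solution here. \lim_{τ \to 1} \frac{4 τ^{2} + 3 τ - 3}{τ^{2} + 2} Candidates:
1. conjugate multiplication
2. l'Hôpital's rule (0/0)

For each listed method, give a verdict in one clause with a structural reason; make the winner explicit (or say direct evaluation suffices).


Diagnosis: no special technique — the expression is continuous at the evaluation point — substitute directly; no indeterminate form appears.
- conjugate multiplication — rationalization has no target — no divergent radical difference appears.
- l'Hôpital's rule (0/0) — evaluation at the point is determinate, so the rule has nothing to repair.


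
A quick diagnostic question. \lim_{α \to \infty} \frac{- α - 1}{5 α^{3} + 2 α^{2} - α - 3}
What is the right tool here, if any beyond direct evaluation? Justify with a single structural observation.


Technique: dominant-term comparison — divide through by the highest power of α; every lower-order term dies and the dominant terms decide the limit. Differentiating the expression as a single quotient would eventually settle it as well; matching dominant growth settles it immediately.


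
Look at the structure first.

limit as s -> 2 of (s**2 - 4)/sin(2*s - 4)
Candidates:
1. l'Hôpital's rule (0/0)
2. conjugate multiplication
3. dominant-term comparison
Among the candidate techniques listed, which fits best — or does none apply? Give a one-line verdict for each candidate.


Best approach: l'Hôpital's rule (0/0) — numerator and denominator both vanish at 2 — a genuine 0/0 form, which is exactly when l'Hôpital applies. A first-order expansion at the point is an equally standard path; the rule packages it.
- l'Hôpital's rule (0/0): applicable, and directly so.
- conjugate multiplication: multiplying by a conjugate would not remove any indeterminacy here.
- dominant-term comparison: this limit is not decided by comparing leading-term growth at infinity.


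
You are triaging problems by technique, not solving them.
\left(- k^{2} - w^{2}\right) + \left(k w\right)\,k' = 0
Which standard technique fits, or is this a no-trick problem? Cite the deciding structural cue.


Diagnosis: the homogeneous substitution — scaling w and k together leaves the slope fixed — it depends only on k/w, so substitute the ratio. A Bernoulli substitution is a fair alternative on this equation directly; the homogeneous reading takes it as given.


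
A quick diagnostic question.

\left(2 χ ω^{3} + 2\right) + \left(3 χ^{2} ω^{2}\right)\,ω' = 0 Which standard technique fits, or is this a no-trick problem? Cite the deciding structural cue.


Verdict: the exact-equation method — because the two cross partials coincide, the form is conservative as written — recover its potential in (χ, ω).


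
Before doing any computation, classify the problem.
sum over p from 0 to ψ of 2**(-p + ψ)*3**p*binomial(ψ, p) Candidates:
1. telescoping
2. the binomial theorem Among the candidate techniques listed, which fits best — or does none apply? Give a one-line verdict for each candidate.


Diagnosis: the binomial theorem — binomial(ψ, p) weighting matched powers of 3 and 2 is the expanded form of (3 + 2)^ψ — fold it back up.
- telescoping: in the displayed form, no term reappears at a neighboring index to cancel against.
- the binomial theorem — applicable, and directly so.


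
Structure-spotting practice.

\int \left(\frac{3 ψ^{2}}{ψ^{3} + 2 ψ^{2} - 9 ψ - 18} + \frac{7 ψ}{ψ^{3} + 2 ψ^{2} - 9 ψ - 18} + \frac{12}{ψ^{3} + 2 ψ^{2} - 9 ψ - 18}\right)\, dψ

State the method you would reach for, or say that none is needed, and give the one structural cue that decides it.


Verdict: partial fractions — a proper rational integrand whose denominator splits into simpler factors — decompose into partial fractions first.


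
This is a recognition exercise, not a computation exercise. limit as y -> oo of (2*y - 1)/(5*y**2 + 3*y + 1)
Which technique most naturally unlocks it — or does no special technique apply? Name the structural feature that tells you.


Diagnosis: dominant-term comparison — at large y only the top-degree terms survive; compare the leading terms and the limit falls out. Viewed as a single quotient this is an ∞/∞ form — an at-infinity application of l'Hôpital's rule would also resolve it; comparing leading growth reads the answer without differentiating.


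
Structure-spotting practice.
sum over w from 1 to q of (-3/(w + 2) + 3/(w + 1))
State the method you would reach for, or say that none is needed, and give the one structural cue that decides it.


Verdict: telescoping — write out three consecutive terms and watch the interior cancel: the advanced copy one term subtracts reappears as the very next term's leading piece, pair after pair.


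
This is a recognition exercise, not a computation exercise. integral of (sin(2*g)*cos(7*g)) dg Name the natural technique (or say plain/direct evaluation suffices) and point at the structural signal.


Verdict: a trigonometric identity — sin(2*g)*cos(7*g) mixes two frequencies; the product-to-sum identity splits it into single-frequency sinusoids.


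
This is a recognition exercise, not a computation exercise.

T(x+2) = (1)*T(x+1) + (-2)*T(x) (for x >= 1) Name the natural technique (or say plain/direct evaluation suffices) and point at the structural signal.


Best approach: the characteristic-root method — the recurrence treats every index alike (constant coefficients, no forcing) — precisely the regime where r^x trials close it.


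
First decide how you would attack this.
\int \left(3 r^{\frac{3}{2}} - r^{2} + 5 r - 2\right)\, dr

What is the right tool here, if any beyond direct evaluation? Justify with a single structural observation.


Verdict: no special technique — nothing composite, nothing rational, nothing trigonometric — each constant-multiple power of r integrates by the power rule alone.


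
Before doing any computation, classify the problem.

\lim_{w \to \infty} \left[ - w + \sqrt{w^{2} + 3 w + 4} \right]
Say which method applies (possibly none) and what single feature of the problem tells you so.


Best approach: conjugate multiplication — an infinity-minus-infinity difference with a surviving radical — multiply by the conjugate to cancel the divergence.


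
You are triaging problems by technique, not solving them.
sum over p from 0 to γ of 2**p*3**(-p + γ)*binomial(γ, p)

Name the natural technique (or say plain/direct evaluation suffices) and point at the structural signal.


Method: the binomial theorem — binomial coefficients against complementary powers of 2 and 3: recognize the binomial expansion and resum.


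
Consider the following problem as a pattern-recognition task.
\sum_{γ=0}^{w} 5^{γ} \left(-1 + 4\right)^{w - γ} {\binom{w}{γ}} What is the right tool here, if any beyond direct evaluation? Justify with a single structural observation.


Verdict: the binomial theorem — {\binom{w}{γ}} weighting matched powers of 5 and (-1 + 4) is the expanded form of (5 + (-1 + 4))^w — fold it back up.


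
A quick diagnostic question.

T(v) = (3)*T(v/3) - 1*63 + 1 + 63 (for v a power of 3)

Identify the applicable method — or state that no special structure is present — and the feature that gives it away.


Method: the master substitution — the index is divided (v/3), not shifted — substitute v = 3^m to straighten it into a shift recurrence.


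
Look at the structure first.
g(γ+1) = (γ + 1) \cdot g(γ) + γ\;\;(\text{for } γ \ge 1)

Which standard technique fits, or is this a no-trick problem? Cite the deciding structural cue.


Best approach: a summation factor — one-term recursion with variable weight γ + 1 is solved by product normalization, not by root-finding.


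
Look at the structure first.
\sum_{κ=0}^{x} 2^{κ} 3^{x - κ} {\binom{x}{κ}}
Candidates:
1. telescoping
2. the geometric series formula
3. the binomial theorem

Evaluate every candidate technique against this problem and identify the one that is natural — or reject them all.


Best approach: the binomial theorem — the summand is term κ of a binomial expansion in 2 and 3; the whole sum is a single power.
- telescoping — computed from the summand as displayed, the partial sums build up without the pairwise collapse telescoping exploits.
- the geometric series formula: the term-to-term ratio changes with the index, so the geometric formula cannot close it.
- the binomial theorem — applies; the problem has the shape this method handles.


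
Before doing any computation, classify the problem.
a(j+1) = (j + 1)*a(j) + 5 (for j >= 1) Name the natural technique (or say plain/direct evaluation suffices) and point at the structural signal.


Method: a summation factor — normalize by the running product of j + 1: the left side becomes a difference, and differences sum.
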